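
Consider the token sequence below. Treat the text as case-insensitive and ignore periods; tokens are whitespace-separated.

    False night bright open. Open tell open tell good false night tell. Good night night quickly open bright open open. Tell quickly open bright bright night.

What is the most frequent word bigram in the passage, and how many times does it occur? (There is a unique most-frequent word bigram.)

Bigram frequencies (highest first):
  open tell: 3
  false night: 2
  bright open: 2
  open open: 2
  tell good: 2
  quickly open: 2
  … (11 more, each ≤ 2)

"open tell", 3 times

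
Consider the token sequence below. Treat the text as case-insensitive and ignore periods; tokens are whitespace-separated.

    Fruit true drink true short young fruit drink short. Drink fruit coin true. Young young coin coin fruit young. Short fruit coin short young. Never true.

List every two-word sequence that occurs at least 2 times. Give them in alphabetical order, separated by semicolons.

fruit coin; short young

Bigram counts meeting the condition (at least 2 times):
  fruit coin: 2
  short young: 2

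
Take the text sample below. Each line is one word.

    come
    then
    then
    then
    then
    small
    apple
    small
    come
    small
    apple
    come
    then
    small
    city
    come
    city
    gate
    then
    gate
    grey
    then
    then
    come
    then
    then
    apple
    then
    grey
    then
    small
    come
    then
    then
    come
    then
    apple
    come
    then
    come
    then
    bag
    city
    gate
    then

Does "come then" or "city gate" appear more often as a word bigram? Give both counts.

"come then": 7 occurrences
"city gate": 2 occurrences

"come then" (7 vs 2)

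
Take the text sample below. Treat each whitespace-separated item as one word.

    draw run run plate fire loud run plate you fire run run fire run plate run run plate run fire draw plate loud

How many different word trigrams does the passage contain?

19

23 tokens → 21 trigram windows in total.
Repeated trigrams (each contributes count−1 duplicates):
  run plate run: 2
  run run plate: 2
2 duplicate windows → 21 − 2 = 19 distinct.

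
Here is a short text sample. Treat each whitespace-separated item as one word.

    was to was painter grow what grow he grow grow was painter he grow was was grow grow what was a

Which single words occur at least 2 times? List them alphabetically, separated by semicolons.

Unigram counts meeting the condition (at least 2 times):
  grow: 7
  he: 2
  painter: 2
  was: 6
  what: 2

grow; he; painter; was; what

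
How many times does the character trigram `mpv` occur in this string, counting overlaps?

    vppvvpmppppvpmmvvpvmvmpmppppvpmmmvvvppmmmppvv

0

Sliding a length-3 window over the 45 characters (43 positions):
  (no match at any position)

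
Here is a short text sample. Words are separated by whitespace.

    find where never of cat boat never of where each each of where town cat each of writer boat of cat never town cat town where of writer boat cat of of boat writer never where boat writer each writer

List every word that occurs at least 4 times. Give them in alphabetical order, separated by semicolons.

Unigram counts meeting the condition (at least 4 times):
  boat: 5
  cat: 5
  each: 4
  never: 4
  of: 8
  where: 5
  writer: 5

boat; cat; each; never; of; where; writer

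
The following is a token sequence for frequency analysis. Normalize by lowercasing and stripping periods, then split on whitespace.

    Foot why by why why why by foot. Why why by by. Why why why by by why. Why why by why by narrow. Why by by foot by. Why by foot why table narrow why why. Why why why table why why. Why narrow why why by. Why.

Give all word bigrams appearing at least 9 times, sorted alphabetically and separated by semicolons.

why by; why why

Bigram counts meeting the condition (at least 9 times):
  why by: 9
  why why: 14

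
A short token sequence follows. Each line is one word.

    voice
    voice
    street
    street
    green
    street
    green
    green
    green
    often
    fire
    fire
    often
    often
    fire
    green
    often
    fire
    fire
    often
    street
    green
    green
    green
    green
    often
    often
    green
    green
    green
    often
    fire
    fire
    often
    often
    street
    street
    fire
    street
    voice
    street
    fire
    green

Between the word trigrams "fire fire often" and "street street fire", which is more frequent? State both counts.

"fire fire often": 3 occurrences
"street street fire": 1 occurrence

"fire fire often" (3 vs 1)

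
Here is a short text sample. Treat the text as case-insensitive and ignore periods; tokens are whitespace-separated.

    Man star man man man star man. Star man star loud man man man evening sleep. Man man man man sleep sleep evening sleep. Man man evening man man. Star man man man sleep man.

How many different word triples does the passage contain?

19

35 tokens → 33 trigram windows in total.
Repeated trigrams (each contributes count−1 duplicates):
  man man man: 5
  man star man: 4
  evening sleep man: 2
  man man evening: 2
  man man sleep: 2
  man man star: 2
  sleep man man: 2
  star man man: 2
  … (1 more repeated)
14 duplicate windows → 33 − 14 = 19 distinct.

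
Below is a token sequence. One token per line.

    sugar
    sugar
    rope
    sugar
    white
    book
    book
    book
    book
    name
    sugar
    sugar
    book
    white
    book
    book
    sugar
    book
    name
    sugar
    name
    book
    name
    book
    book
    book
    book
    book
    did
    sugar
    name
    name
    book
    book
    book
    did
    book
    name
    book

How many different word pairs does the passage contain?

39 tokens → 38 bigram windows in total.
Repeated bigrams (each contributes count−1 duplicates):
  book book: 10
  book name: 4
  name book: 4
  book did: 2
  name sugar: 2
  sugar book: 2
  sugar name: 2
  sugar sugar: 2
  … (1 more repeated)
21 duplicate windows → 38 − 21 = 17 distinct.

17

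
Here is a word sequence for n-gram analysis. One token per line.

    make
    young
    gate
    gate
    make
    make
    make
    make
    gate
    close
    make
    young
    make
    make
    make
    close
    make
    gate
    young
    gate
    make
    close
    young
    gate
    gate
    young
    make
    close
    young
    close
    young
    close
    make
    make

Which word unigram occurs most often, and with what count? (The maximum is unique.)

Unigram frequencies (highest first):
  make: 14
  young: 7
  gate: 7
  close: 6

"make", 14 times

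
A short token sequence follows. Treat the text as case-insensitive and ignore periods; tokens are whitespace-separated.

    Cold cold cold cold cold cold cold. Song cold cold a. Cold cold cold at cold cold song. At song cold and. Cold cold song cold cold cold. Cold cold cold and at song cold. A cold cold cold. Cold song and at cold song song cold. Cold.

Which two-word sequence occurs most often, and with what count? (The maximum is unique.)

"cold cold", 20 times

Bigram frequencies (highest first):
  cold cold: 20
  cold song: 5
  song cold: 5
  cold a: 2
  a cold: 2
  at cold: 2
  … (8 more, each ≤ 2)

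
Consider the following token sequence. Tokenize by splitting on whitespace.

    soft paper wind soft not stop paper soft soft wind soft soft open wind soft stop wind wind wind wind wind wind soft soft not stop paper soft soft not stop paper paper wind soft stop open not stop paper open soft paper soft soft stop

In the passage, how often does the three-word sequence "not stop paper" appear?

4

Scanning the 44 overlapping trigram windows for "not stop paper":
  position 5–7: not stop paper
  position 25–27: not stop paper
  position 30–32: not stop paper
  position 38–40: not stop paper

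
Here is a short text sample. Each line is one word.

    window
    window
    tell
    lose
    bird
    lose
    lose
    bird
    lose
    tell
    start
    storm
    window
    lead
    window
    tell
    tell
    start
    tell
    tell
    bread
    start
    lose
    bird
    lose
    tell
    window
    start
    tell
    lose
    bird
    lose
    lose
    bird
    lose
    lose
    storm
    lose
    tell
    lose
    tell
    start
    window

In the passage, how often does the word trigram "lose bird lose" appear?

5

Scanning the 41 overlapping trigram windows for "lose bird lose":
  position 4–6: lose bird lose
  position 7–9: lose bird lose
  position 23–25: lose bird lose
  position 30–32: lose bird lose
  position 33–35: lose bird lose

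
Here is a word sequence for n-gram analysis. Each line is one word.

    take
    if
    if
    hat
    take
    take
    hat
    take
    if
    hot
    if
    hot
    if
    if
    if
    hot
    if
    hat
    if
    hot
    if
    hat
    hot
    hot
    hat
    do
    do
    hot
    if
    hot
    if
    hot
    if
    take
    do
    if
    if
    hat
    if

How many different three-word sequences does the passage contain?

39 tokens → 37 trigram windows in total.
Repeated trigrams (each contributes count−1 duplicates):
  if hot if: 6
  hot if hot: 3
  hot if hat: 2
  if hat if: 2
  if if hat: 2
10 duplicate windows → 37 − 10 = 27 distinct.

27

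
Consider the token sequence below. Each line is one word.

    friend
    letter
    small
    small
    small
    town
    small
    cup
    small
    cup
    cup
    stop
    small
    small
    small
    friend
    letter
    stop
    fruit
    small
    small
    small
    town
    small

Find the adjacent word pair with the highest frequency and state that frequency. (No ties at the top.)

"small small", 6 times

Bigram frequencies (highest first):
  small small: 6
  friend letter: 2
  small town: 2
  town small: 2
  small cup: 2
  letter small: 1
  … (8 more, each ≤ 1)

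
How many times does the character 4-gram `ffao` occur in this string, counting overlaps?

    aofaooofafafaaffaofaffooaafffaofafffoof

2

Sliding a length-4 window over the 39 characters (36 positions):
  position 15–18: ffao
  position 28–31: ffao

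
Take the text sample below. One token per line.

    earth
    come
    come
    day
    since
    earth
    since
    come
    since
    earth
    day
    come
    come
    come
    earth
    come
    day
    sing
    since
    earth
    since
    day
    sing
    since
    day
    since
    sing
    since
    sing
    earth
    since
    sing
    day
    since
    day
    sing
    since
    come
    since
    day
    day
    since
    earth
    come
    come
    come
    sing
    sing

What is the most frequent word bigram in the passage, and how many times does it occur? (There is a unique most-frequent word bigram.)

Bigram frequencies (highest first):
  come come: 5
  day since: 4
  since earth: 4
  sing since: 4
  since day: 4
  earth come: 3
  … (14 more, each ≤ 3)

"come come", 5 times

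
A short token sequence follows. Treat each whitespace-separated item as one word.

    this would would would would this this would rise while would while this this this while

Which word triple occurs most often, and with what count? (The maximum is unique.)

Trigram frequencies (highest first):
  would would would: 2
  this would would: 1
  would would this: 1
  would this this: 1
  this this would: 1
  this would rise: 1
  … (7 more, each ≤ 1)

"would would would", 2 times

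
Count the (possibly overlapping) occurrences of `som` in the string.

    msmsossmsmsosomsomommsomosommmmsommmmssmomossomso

Sliding a length-3 window over the 49 characters (47 positions):
  position 13–15: som
  position 16–18: som
  position 22–24: som
  position 26–28: som
  position 32–34: som
  position 45–47: som

6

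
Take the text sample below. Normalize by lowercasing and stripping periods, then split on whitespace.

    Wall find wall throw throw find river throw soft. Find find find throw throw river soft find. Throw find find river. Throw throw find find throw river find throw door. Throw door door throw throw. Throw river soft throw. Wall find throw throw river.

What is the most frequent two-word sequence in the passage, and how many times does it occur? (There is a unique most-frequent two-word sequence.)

"throw throw", 6 times

Bigram frequencies (highest first):
  throw throw: 6
  find throw: 5
  find find: 4
  throw river: 4
  throw find: 3
  wall find: 2
  … (13 more, each ≤ 2)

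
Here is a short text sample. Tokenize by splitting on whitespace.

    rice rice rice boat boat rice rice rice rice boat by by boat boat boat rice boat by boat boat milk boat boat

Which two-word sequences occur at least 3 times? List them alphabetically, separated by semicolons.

boat boat; rice boat; rice rice

Bigram counts meeting the condition (at least 3 times):
  boat boat: 5
  rice boat: 3
  rice rice: 5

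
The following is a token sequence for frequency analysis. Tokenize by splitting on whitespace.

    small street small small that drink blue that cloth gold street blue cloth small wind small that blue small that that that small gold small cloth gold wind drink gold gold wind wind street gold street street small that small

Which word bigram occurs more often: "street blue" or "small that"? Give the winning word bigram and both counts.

"small that" (4 vs 1)

"street blue": 1 occurrence
"small that": 4 occurrences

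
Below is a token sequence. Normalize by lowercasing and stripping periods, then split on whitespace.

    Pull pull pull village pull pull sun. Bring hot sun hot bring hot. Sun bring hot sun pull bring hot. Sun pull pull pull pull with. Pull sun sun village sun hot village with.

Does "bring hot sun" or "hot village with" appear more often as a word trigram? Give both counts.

"bring hot sun" (4 vs 1)

"bring hot sun": 4 occurrences
"hot village with": 1 occurrence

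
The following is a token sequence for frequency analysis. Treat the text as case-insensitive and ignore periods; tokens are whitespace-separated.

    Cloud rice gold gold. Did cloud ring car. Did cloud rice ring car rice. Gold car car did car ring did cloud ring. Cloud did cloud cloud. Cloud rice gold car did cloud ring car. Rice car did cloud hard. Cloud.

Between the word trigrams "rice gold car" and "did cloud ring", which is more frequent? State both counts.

"rice gold car": 2 occurrences
"did cloud ring": 3 occurrences

"did cloud ring" (3 vs 2)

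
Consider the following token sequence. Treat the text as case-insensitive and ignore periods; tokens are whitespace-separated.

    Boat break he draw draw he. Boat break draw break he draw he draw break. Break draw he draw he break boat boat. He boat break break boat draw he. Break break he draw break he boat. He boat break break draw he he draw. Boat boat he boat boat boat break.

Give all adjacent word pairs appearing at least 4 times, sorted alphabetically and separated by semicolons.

Bigram counts meeting the condition (at least 4 times):
  boat boat: 4
  boat break: 5
  break break: 4
  break he: 4
  draw he: 6
  he boat: 5
  he draw: 6

boat boat; boat break; break break; break he; draw he; he boat; he draw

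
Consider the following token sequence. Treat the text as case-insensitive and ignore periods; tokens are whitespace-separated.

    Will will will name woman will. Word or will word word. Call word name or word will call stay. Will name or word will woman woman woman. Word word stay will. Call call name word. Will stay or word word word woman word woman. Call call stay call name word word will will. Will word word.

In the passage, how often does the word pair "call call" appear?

2

Scanning the 55 overlapping bigram windows for "call call":
  position 32–33: call call
  position 45–46: call call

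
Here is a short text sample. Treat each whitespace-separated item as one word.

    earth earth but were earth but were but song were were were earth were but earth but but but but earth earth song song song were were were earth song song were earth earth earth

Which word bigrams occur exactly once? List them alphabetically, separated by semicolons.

but song; earth were

Bigram counts meeting the condition (exactly once):
  but song: 1
  earth were: 1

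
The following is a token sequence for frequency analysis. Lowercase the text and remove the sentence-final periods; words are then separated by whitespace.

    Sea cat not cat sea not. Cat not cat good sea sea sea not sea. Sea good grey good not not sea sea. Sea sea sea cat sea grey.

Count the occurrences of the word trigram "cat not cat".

Scanning the 27 overlapping trigram windows for "cat not cat":
  position 2–4: cat not cat
  position 7–9: cat not cat

2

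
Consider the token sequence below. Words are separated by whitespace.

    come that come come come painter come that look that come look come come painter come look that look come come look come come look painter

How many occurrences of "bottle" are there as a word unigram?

Scanning the 26 tokens for "bottle":
  (none found)

0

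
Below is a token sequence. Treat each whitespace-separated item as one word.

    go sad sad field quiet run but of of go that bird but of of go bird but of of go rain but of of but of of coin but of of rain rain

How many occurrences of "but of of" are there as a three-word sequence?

Scanning the 32 overlapping trigram windows for "but of of":
  position 7–9: but of of
  position 13–15: but of of
  position 18–20: but of of
  position 23–25: but of of
  position 26–28: but of of
  position 30–32: but of of

6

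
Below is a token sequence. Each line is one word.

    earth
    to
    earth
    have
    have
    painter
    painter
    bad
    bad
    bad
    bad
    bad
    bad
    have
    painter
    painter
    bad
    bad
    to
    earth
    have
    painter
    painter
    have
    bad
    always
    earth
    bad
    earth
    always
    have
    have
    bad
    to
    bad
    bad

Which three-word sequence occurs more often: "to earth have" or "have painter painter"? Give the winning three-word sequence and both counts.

"to earth have": 2 occurrences
"have painter painter": 3 occurrences

"have painter painter" (3 vs 2)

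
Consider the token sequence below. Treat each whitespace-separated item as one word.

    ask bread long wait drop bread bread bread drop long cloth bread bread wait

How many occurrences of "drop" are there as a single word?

Scanning the 14 tokens for "drop":
  position 5: drop
  position 9: drop

2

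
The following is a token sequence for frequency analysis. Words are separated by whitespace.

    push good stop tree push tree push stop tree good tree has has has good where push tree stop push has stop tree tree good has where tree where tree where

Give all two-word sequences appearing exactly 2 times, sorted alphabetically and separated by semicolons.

Bigram counts meeting the condition (exactly 2 times):
  has has: 2
  push tree: 2
  tree good: 2
  tree push: 2
  tree where: 2
  where tree: 2

has has; push tree; tree good; tree push; tree where; where tree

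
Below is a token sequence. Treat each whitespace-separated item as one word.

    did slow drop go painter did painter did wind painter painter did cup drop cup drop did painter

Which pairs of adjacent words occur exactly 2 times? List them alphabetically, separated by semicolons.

cup drop; did painter

Bigram counts meeting the condition (exactly 2 times):
  cup drop: 2
  did painter: 2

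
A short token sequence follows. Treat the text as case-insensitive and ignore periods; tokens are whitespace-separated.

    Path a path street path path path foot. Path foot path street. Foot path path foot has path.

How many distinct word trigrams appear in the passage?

18 tokens → 16 trigram windows in total.
Repeated trigrams (each contributes count−1 duplicates):
  path foot path: 2
  path path foot: 2
2 duplicate windows → 16 − 2 = 14 distinct.

14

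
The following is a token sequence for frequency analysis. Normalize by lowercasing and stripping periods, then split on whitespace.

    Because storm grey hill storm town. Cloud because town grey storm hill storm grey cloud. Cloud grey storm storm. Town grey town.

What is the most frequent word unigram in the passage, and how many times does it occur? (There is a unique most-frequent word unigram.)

"storm", 6 times

Unigram frequencies (highest first):
  storm: 6
  grey: 5
  town: 4
  cloud: 3
  because: 2
  hill: 2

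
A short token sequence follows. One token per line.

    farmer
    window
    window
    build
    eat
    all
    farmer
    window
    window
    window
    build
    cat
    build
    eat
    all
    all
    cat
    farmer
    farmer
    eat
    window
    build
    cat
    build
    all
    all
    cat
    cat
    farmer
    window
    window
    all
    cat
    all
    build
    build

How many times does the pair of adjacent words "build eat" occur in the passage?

2

Scanning the 35 overlapping bigram windows for "build eat":
  position 4–5: build eat
  position 13–14: build eat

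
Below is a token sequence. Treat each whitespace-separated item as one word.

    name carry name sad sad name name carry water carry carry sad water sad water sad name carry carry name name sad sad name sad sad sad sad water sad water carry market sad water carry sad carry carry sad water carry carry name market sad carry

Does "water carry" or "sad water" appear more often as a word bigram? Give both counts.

"sad water" (6 vs 4)

"water carry": 4 occurrences
"sad water": 6 occurrences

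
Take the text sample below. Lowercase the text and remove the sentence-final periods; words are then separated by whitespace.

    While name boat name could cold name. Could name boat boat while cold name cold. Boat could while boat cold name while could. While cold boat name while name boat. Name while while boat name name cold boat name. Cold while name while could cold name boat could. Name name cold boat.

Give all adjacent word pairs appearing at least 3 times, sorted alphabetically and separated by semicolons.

Bigram counts meeting the condition (at least 3 times):
  boat name: 5
  cold boat: 4
  cold name: 4
  name boat: 4
  name cold: 4
  name while: 4
  while name: 3

boat name; cold boat; cold name; name boat; name cold; name while; while name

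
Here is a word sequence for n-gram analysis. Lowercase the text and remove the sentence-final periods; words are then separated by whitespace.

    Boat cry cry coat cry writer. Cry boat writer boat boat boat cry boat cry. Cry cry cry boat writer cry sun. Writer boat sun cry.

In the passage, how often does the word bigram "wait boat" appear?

Scanning the 25 overlapping bigram windows for "wait boat":
  (none found)

0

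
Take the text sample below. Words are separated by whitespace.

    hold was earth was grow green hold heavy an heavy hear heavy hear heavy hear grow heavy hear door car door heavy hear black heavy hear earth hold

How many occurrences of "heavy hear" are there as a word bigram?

6

Scanning the 27 overlapping bigram windows for "heavy hear":
  position 10–11: heavy hear
  position 12–13: heavy hear
  position 14–15: heavy hear
  position 17–18: heavy hear
  position 22–23: heavy hear
  position 25–26: heavy hear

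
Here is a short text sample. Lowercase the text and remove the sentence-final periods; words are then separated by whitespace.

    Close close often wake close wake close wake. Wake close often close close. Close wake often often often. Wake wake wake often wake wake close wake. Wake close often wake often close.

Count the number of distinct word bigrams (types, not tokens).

9

32 tokens → 31 bigram windows in total.
Repeated bigrams (each contributes count−1 duplicates):
  wake close: 5
  wake wake: 5
  close wake: 4
  often wake: 4
  close close: 3
  close often: 3
  wake often: 3
  often close: 2
  … (1 more repeated)
22 duplicate windows → 31 − 22 = 9 distinct.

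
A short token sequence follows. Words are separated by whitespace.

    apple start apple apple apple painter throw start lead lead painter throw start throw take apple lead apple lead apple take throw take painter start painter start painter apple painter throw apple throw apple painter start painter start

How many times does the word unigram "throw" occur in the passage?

6

Scanning the 38 tokens for "throw":
  position 7: throw
  position 12: throw
  position 14: throw
  position 22: throw
  position 31: throw
  position 33: throw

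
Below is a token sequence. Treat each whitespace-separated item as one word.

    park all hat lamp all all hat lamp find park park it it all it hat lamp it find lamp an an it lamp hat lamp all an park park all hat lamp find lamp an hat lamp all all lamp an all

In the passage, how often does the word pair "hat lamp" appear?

Scanning the 42 overlapping bigram windows for "hat lamp":
  position 3–4: hat lamp
  position 7–8: hat lamp
  position 16–17: hat lamp
  position 25–26: hat lamp
  position 32–33: hat lamp
  position 37–38: hat lamp

6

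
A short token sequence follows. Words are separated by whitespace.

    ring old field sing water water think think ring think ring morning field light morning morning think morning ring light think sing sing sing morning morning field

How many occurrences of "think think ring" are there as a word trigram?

Scanning the 25 overlapping trigram windows for "think think ring":
  position 7–9: think think ring

1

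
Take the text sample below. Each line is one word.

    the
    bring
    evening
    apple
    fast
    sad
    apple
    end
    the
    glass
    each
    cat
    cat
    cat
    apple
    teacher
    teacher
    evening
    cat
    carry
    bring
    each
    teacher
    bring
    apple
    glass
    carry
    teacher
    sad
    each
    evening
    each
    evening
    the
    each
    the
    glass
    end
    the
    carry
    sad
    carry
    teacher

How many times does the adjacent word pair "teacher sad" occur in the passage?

1

Scanning the 42 overlapping bigram windows for "teacher sad":
  position 28–29: teacher sad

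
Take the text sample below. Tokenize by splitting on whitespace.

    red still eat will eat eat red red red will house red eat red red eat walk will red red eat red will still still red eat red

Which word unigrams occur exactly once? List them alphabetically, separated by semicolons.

house; walk

Unigram counts meeting the condition (exactly once):
  house: 1
  walk: 1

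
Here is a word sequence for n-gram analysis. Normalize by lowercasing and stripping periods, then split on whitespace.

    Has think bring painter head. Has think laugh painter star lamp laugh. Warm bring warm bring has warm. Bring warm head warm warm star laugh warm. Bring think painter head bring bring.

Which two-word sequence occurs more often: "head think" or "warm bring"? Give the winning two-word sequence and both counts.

"head think": 0 occurrences
"warm bring": 4 occurrences

"warm bring" (4 vs 0)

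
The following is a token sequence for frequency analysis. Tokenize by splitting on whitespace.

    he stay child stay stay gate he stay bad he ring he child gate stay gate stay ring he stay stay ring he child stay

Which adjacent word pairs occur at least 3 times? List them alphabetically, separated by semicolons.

Bigram counts meeting the condition (at least 3 times):
  he stay: 3
  ring he: 3

he stay; ring he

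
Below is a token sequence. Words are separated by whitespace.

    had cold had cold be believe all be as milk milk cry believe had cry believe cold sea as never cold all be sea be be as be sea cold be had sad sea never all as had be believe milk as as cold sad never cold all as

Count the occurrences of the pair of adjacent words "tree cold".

0

Scanning the 48 overlapping bigram windows for "tree cold":
  (none found)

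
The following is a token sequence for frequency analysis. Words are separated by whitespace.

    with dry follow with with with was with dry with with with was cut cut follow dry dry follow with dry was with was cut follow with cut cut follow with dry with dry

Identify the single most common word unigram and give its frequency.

"with", 13 times

Unigram frequencies (highest first):
  with: 13
  dry: 7
  follow: 5
  cut: 5
  was: 4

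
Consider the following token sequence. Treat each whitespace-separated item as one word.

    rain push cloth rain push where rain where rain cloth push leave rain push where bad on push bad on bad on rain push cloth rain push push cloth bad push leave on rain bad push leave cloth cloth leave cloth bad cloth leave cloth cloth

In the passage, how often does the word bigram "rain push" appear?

5

Scanning the 45 overlapping bigram windows for "rain push":
  position 1–2: rain push
  position 4–5: rain push
  position 13–14: rain push
  position 23–24: rain push
  position 26–27: rain push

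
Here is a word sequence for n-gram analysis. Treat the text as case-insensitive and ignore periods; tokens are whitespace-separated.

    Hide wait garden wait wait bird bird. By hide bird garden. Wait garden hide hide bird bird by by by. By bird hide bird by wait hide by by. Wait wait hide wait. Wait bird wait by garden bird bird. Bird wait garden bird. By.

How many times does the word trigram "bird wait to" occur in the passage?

Scanning the 43 overlapping trigram windows for "bird wait to":
  (none found)

0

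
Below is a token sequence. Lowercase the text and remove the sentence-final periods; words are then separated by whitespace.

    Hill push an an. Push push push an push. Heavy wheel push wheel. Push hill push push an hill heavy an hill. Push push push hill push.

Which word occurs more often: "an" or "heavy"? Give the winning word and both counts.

"an": 5 occurrences
"heavy": 2 occurrences

"an" (5 vs 2)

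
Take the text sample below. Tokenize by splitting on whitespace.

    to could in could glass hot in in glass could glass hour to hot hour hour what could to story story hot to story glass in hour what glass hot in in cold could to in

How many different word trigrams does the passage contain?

36 tokens → 34 trigram windows in total.
Repeated trigrams (each contributes count−1 duplicates):
  glass hot in: 2
  hot in in: 2
2 duplicate windows → 34 − 2 = 32 distinct.

32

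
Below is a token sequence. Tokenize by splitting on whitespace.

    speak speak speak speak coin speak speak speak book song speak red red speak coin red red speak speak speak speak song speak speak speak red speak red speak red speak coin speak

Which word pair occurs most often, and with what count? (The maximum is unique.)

Bigram frequencies (highest first):
  speak speak: 10
  red speak: 5
  speak red: 4
  speak coin: 3
  coin speak: 2
  song speak: 2
  … (5 more, each ≤ 2)

"speak speak", 10 times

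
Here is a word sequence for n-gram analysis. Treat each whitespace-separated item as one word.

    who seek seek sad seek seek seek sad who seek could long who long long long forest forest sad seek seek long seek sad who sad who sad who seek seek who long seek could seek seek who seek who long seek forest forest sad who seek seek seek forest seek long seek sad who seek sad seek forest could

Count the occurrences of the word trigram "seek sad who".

3

Scanning the 58 overlapping trigram windows for "seek sad who":
  position 7–9: seek sad who
  position 23–25: seek sad who
  position 53–55: seek sad who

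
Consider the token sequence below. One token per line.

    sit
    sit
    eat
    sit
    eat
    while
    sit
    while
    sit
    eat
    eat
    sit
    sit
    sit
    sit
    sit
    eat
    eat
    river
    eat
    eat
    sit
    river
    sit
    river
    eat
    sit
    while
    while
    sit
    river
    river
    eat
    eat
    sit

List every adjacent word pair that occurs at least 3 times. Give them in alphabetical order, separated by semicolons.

eat eat; eat sit; river eat; sit eat; sit river; sit sit; while sit

Bigram counts meeting the condition (at least 3 times):
  eat eat: 4
  eat sit: 5
  river eat: 3
  sit eat: 4
  sit river: 3
  sit sit: 5
  while sit: 3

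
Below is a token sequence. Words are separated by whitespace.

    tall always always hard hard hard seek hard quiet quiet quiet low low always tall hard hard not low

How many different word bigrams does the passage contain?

15

19 tokens → 18 bigram windows in total.
Repeated bigrams (each contributes count−1 duplicates):
  hard hard: 3
  quiet quiet: 2
3 duplicate windows → 18 − 3 = 15 distinct.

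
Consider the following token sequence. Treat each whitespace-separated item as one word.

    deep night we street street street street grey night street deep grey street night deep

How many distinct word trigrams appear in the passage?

12

15 tokens → 13 trigram windows in total.
Repeated trigrams (each contributes count−1 duplicates):
  street street street: 2
1 duplicate windows → 13 − 1 = 12 distinct.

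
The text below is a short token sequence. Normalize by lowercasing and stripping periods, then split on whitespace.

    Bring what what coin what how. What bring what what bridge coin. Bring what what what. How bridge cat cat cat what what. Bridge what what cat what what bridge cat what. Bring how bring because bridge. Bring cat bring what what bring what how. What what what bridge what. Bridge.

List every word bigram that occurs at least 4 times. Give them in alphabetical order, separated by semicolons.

Bigram counts meeting the condition (at least 4 times):
  bring what: 5
  what bridge: 5
  what what: 10

bring what; what bridge; what what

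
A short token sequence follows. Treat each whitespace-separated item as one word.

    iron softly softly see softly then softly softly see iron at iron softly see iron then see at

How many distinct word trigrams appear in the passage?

14

18 tokens → 16 trigram windows in total.
Repeated trigrams (each contributes count−1 duplicates):
  softly see iron: 2
  softly softly see: 2
2 duplicate windows → 16 − 2 = 14 distinct.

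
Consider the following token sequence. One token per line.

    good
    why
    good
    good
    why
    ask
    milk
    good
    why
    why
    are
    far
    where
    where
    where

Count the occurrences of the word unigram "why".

Scanning the 15 tokens for "why":
  position 2: why
  position 5: why
  position 9: why
  position 10: why

4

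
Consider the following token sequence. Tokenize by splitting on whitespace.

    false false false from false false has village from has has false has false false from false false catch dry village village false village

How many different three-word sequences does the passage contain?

24 tokens → 22 trigram windows in total.
Repeated trigrams (each contributes count−1 duplicates):
  false false from: 2
  false from false: 2
  from false false: 2
3 duplicate windows → 22 − 3 = 19 distinct.

19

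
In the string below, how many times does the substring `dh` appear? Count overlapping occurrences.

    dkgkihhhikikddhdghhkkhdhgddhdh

Sliding a length-2 window over the 30 characters (29 positions):
  position 14–15: dh
  position 23–24: dh
  position 27–28: dh
  position 29–30: dh

4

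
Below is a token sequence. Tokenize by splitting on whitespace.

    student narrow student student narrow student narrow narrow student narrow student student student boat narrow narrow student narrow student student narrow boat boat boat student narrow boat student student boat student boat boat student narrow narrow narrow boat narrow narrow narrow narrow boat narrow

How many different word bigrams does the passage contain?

9

44 tokens → 43 bigram windows in total.
Repeated bigrams (each contributes count−1 duplicates):
  student narrow: 8
  narrow narrow: 7
  narrow student: 6
  student student: 5
  boat student: 4
  narrow boat: 4
  boat boat: 3
  boat narrow: 3
  … (1 more repeated)
34 duplicate windows → 43 − 34 = 9 distinct.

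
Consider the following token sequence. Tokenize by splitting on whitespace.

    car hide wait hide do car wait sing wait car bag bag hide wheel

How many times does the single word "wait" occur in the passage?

3

Scanning the 14 tokens for "wait":
  position 3: wait
  position 7: wait
  position 9: wait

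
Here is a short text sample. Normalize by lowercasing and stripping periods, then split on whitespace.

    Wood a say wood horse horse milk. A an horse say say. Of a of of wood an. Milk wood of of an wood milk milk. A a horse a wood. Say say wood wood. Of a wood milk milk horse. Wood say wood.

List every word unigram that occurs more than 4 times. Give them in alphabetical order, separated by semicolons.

a; horse; milk; of; say; wood

Unigram counts meeting the condition (more than 4 times):
  a: 7
  horse: 5
  milk: 6
  of: 6
  say: 6
  wood: 11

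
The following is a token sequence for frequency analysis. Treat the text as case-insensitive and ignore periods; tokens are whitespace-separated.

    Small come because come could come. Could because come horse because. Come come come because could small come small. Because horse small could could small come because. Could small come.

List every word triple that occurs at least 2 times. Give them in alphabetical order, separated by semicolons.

because could small; come because could; could small come; small come because

Trigram counts meeting the condition (at least 2 times):
  because could small: 2
  come because could: 2
  could small come: 3
  small come because: 2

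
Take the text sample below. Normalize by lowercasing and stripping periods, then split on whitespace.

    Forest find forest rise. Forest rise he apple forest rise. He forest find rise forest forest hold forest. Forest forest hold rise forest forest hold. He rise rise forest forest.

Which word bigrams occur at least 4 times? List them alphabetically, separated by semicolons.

Bigram counts meeting the condition (at least 4 times):
  forest forest: 5
  rise forest: 4

forest forest; rise forest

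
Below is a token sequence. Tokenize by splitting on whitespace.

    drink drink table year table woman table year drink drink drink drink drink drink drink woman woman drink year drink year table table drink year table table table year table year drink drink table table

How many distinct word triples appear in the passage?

35 tokens → 33 trigram windows in total.
Repeated trigrams (each contributes count−1 duplicates):
  drink drink drink: 5
  drink drink table: 2
  drink year table: 2
  table year drink: 2
  table year table: 2
  year drink drink: 2
  year table table: 2
10 duplicate windows → 33 − 10 = 23 distinct.

23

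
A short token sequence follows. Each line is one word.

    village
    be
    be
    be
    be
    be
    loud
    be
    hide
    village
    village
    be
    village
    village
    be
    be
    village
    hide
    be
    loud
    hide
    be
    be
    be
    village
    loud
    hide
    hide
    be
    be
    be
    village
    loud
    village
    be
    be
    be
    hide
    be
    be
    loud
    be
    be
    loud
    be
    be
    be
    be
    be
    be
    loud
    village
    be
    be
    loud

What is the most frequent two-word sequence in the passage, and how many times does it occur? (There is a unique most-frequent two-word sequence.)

Bigram frequencies (highest first):
  be be: 19
  be loud: 6
  village be: 5
  be village: 4
  hide be: 4
  loud be: 3
  … (8 more, each ≤ 2)

"be be", 19 times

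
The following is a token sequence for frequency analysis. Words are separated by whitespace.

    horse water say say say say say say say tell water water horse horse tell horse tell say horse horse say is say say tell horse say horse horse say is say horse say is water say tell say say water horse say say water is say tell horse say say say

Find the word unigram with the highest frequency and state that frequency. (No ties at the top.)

Unigram frequencies (highest first):
  say: 24
  horse: 12
  water: 6
  tell: 6
  is: 4

"say", 24 times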